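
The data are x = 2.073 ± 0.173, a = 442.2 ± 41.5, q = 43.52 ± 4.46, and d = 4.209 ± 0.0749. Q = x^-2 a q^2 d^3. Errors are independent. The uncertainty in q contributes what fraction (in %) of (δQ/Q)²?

51.5%

(δQ/Q)² = (-2·δx/x)² + (1·δa/a)² + (2·δq/q)² + (3·δd/d)²
  x term: (-2×0.0835)² = 0.0279
  a term: (1×0.0938)² = 0.00881
  q term: (2×0.102)² = 0.0420
  d term: (3×0.0178)² = 0.00285
Total = 0.0815. Share from q = 0.0420/0.0815 = 0.515.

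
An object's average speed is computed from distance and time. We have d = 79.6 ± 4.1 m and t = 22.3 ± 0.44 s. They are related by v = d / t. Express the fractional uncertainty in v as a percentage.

v is a product of powers, so relative uncertainties combine in quadrature:
  (1·δd/d)² = (1×0.0515)² = 0.00265;  (-1·δt/t)² = (-1×0.0197)² = 0.000389
δv/v = √(0.00304) = 0.0552

5.52%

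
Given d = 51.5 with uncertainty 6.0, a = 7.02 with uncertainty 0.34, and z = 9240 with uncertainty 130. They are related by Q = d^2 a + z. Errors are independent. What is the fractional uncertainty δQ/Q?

0.159

Let p = d^2·a = 18600. δp/p = √((2·δd/d)² + (1·δa/a)²) = √(0.0543 + 0.00235) = 0.238, so δp = 4430.
Q = p + z: δQ = √(δp² + δz²) = √(1.96e+07 + 16900) = 4430
Q = 27900, so δQ/Q = 4430/27900 = 0.159.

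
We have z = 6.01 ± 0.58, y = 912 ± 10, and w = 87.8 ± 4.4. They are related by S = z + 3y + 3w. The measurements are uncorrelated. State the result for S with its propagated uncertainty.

Absolute uncertainties add in quadrature for a linear combination:
  (δz)² = 0.336;  (3·δy)² = 900;  (3·δw)² = 174
δS = √(1070) = 32.8
S = 3010.

3010 ± 32.8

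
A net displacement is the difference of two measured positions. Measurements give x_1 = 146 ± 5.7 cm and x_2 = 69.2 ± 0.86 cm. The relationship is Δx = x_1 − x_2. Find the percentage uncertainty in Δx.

7.51%

Each term contributes (cᵢ δxᵢ)² to (δΔx)²:
  (δx_1)² = 32.5;  (δx_2)² = 0.740
δΔx = √(33.2) = 5.76 cm
Δx = 76.8 cm, so δΔx/Δx = 5.76/76.8 = 0.0751.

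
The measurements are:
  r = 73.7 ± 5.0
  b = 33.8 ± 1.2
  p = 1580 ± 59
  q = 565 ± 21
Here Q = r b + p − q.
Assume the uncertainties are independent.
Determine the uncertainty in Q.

Let w = r·b = 2490. δw/w = √((1·δr/r)² + (1·δb/b)²) = √(0.00460 + 0.00126) = 0.0766, so δw = 191.
Q = w + p − q: δQ = √(δw² + δp² + δq²) = √(36400 + 3480 + 441) = 201

201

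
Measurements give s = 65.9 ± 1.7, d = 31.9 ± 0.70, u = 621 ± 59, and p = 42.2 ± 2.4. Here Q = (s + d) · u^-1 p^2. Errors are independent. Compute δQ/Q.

0.149

Let w = s + d = 97.8. δw = √(δs² + δd²) = √(2.89 + 0.490) = 1.84, so δw/w = 0.0188.
Q is then a monomial in w, u, p:
δQ/Q = √((δw/w)² + (-1·δu/u)² + (2·δp/p)²) = √(0.000353 + 0.00903 + 0.0129) = 0.149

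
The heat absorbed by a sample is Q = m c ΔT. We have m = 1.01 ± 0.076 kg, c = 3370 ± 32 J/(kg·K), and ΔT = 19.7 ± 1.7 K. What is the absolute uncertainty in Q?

Relative error in a monomial: (δQ/Q)² = Σ (nᵢ · δxᵢ/xᵢ)².
  (1·δm/m)² = (1×0.0752)² = 0.00566;  (1·δc/c)² = (1×0.00950)² = 9.02e-05;  (1·δΔT/ΔT)² = (1×0.0863)² = 0.00745
δQ/Q = √(0.0132) = 0.115
Q = 67100 J, so δQ = 0.115 × 67100 = 7700 J.

7700 J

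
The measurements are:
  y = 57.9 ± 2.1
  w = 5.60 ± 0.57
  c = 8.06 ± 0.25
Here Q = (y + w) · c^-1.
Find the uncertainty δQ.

0.364

Let u = y + w = 63.5. δu = √(δy² + δw²) = √(4.41 + 0.325) = 2.18, so δu/u = 0.0343.
Q is then a monomial in u, c:
δQ/Q = √((δu/u)² + (-1·δc/c)²) = √(0.00117 + 0.000962) = 0.0462
Q = 7.88, so δQ = 0.0462 × 7.88 = 0.364.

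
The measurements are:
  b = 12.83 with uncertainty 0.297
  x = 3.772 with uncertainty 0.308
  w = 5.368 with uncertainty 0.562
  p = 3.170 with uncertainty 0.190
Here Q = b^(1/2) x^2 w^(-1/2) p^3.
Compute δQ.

174

Products/powers → add relative errors in quadrature, weighted by exponent:
  (½·δb/b)² = (0.5×0.0231)² = 0.000134;  (2·δx/x)² = (2×0.0817)² = 0.0267;  (−½·δw/w)² = (-0.5×0.105)² = 0.00274;  (3·δp/p)² = (3×0.0599)² = 0.0323
δQ/Q = √(0.0619) = 0.249
Q = 700.7, so δQ = 0.249 × 700.7 = 174.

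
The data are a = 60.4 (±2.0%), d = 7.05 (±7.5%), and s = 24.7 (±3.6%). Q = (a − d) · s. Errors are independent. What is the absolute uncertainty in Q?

Let u = a − d = 53.4. δu = √(δa² + δd²) = √(1.46 + 0.280) = 1.32, so δu/u = 0.0247.
Q is then a monomial in u, s:
δQ/Q = √((δu/u)² + (1·δs/s)²) = √(0.000611 + 0.00130) = 0.0437
Q = 1320, so δQ = 0.0437 × 1320 = 57.5.

57.5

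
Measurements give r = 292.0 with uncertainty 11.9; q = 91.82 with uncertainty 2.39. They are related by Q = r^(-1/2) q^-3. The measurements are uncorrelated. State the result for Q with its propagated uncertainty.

Q is a product of powers, so relative uncertainties combine in quadrature:
  (−½·δr/r)² = (-0.5×0.0408)² = 0.000415;  (-3·δq/q)² = (-3×0.0260)² = 0.00610
δQ/Q = √(0.00651) = 0.0807
Q = 7.56e-08, so δQ = 0.0807 × 7.56e-08 = 6.1e-09.

(7.560 ± 0.610) × 10^-8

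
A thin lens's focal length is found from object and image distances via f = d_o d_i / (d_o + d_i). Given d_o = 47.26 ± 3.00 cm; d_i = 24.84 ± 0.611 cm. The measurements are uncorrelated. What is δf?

∂f/∂d_o = (d_i/(d_o+d_i))² = 0.119;  ∂f/∂d_i = (d_o/(d_o+d_i))² = 0.430
δf = √((∂f/∂d_o · δd_o)² + (∂f/∂d_i · δd_i)²) = √(0.127 + 0.0689) = 0.442 cm

0.442 cm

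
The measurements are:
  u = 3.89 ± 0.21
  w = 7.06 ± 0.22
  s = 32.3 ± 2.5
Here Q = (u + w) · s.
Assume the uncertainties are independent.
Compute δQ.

Let h = u + w = 10.9. δh = √(δu² + δw²) = √(0.0441 + 0.0484) = 0.304, so δh/h = 0.0278.
Q is then a monomial in h, s:
δQ/Q = √((δh/h)² + (1·δs/s)²) = √(0.000771 + 0.00599) = 0.0822
Q = 354, so δQ = 0.0822 × 354 = 29.1.

29.1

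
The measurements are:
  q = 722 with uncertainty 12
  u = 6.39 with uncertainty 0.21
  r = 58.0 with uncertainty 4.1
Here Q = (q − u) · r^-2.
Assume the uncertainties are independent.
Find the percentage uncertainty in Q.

14.2%

Let w = q − u = 716. δw = √(δq² + δu²) = √(144 + 0.0441) = 12.0, so δw/w = 0.0168.
Q is then a monomial in w, r:
δQ/Q = √((δw/w)² + (-2·δr/r)²) = √(0.000281 + 0.0200) = 0.142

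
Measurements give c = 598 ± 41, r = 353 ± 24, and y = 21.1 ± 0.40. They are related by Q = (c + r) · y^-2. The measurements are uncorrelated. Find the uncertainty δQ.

Let u = c + r = 951. δu = √(δc² + δr²) = √(1680 + 576) = 47.5, so δu/u = 0.0500.
Q is then a monomial in u, y:
δQ/Q = √((δu/u)² + (-2·δy/y)²) = √(0.00250 + 0.00144) = 0.0627
Q = 2.14, so δQ = 0.0627 × 2.14 = 0.134.

0.134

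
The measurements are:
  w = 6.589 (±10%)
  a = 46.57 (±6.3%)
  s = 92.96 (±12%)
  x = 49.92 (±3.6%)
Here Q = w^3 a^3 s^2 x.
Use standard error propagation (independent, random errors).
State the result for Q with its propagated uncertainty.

(1.246 ± 0.536) × 10^13

For a monomial Q ∝ w^3, a^3, s^2, x, fractional errors add in quadrature:
  (3·δw/w)² = (3×0.100)² = 0.0900;  (3·δa/a)² = (3×0.0630)² = 0.0357;  (2·δs/s)² = (2×0.120)² = 0.0576;  (1·δx/x)² = (1×0.0360)² = 0.00130
δQ/Q = √(0.185) = 0.430
Q = 1.246e+13, so δQ = 0.430 × 1.246e+13 = 5.36e+12.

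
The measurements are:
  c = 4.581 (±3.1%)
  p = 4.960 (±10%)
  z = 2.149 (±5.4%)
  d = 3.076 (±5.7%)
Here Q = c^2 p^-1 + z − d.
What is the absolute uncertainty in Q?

0.540

Let w = c^2·p^-1 = 4.231. δw/w = √((2·δc/c)² + (-1·δp/p)²) = √(0.00384 + 0.0100) = 0.118, so δw = 0.498.
Q = w + z − d: δQ = √(δw² + δz² + δd²) = √(0.248 + 0.0135 + 0.0307) = 0.540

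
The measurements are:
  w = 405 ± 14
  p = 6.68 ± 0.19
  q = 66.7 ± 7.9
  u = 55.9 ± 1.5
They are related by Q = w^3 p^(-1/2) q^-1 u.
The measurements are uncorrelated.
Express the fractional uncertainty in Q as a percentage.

Each factor contributes (exponent × relative error)² to (δQ/Q)²:
  (3·δw/w)² = (3×0.0346)² = 0.0108;  (−½·δp/p)² = (-0.5×0.0284)² = 0.000202;  (-1·δq/q)² = (-1×0.118)² = 0.0140;  (1·δu/u)² = (1×0.0268)² = 0.000720
δQ/Q = √(0.0257) = 0.160

16.0%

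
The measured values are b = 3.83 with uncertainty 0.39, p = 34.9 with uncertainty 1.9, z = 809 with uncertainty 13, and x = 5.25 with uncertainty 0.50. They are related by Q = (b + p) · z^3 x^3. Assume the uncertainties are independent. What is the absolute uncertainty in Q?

Let u = b + p = 38.7. δu = √(δb² + δp²) = √(0.152 + 3.61) = 1.94, so δu/u = 0.0501.
Q is then a monomial in u, z, x:
δQ/Q = √((δu/u)² + (3·δz/z)² + (3·δx/x)²) = √(0.00251 + 0.00232 + 0.0816) = 0.294
Q = 2.97e+12, so δQ = 0.294 × 2.97e+12 = 8.73e+11.

8.73e+11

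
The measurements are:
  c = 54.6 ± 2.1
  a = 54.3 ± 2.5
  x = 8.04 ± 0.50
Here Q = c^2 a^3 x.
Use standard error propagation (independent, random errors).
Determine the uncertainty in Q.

Products/powers → add relative errors in quadrature, weighted by exponent:
  (2·δc/c)² = (2×0.0385)² = 0.00592;  (3·δa/a)² = (3×0.0460)² = 0.0191;  (1·δx/x)² = (1×0.0622)² = 0.00387
δQ/Q = √(0.0289) = 0.170
Q = 3.84e+09, so δQ = 0.170 × 3.84e+09 = 6.52e+08.

6.52e+08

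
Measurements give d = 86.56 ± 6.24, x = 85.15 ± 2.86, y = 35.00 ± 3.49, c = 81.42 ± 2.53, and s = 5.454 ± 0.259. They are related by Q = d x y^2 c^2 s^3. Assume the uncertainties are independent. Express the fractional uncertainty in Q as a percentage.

26.5%

For a monomial Q ∝ d, x, y^2, c^2, s^3, fractional errors add in quadrature:
  (1·δd/d)² = (1×0.0721)² = 0.00520;  (1·δx/x)² = (1×0.0336)² = 0.00113;  (2·δy/y)² = (2×0.0997)² = 0.0398;  (2·δc/c)² = (2×0.0311)² = 0.00386;  (3·δs/s)² = (3×0.0475)² = 0.0203
δQ/Q = √(0.0703) = 0.265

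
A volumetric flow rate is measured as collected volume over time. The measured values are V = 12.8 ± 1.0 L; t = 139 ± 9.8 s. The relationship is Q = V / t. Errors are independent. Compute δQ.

0.00969 L/s

Products/powers → add relative errors in quadrature, weighted by exponent:
  (1·δV/V)² = (1×0.0781)² = 0.00610;  (-1·δt/t)² = (-1×0.0705)² = 0.00497
δQ/Q = √(0.0111) = 0.105
Q = 0.0921 L/s, so δQ = 0.105 × 0.0921 = 0.00969 L/s.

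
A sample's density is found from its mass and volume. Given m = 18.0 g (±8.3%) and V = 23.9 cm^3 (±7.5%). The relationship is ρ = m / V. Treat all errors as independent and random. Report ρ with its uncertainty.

Since ρ is a product/quotient, work with relative uncertainties:
  (1·δm/m)² = (1×0.0830)² = 0.00689;  (-1·δV/V)² = (-1×0.0750)² = 0.00562
δρ/ρ = √(0.0125) = 0.112
ρ = 0.753 g/cm^3, so δρ = 0.112 × 0.753 = 0.0843 g/cm^3.

0.753 ± 0.0843 g/cm^3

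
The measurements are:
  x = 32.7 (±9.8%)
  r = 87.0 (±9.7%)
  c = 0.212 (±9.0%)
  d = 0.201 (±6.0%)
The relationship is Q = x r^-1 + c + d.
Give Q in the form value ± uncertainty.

Let p = x·r^-1 = 0.376. δp/p = √((1·δx/x)² + (-1·δr/r)²) = √(0.00960 + 0.00941) = 0.138, so δp = 0.0518.
Q = p + c + d: δQ = √(δp² + δc² + δd²) = √(0.00269 + 0.000364 + 0.000145) = 0.0565
Q = 0.789.

0.789 ± 0.0565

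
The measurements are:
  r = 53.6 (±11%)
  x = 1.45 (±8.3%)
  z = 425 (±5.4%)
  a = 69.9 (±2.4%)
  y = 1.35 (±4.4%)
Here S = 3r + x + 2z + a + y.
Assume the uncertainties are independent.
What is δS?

49.2

Each term contributes (cᵢ δxᵢ)² to (δS)²:
  (3·δr)² = 313;  (δx)² = 0.0145;  (2·δz)² = 2110;  (δa)² = 2.81;  (δy)² = 0.00353
δS = √(2420) = 49.2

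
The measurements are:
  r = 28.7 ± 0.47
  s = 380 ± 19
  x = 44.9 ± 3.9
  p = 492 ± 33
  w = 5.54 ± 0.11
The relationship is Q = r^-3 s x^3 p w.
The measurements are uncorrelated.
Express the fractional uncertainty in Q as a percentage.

27.9%

Products/powers → add relative errors in quadrature, weighted by exponent:
  (-3·δr/r)² = (-3×0.0164)² = 0.00241;  (1·δs/s)² = (1×0.0500)² = 0.00250;  (3·δx/x)² = (3×0.0869)² = 0.0679;  (1·δp/p)² = (1×0.0671)² = 0.00450;  (1·δw/w)² = (1×0.0199)² = 0.000394
δQ/Q = √(0.0777) = 0.279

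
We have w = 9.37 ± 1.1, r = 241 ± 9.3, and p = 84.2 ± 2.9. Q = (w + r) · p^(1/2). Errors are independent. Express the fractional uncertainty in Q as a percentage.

Let u = w + r = 250. δu = √(δw² + δr²) = √(1.21 + 86.5) = 9.36, so δu/u = 0.0374.
Q is then a monomial in u, p:
δQ/Q = √((δu/u)² + (½·δp/p)²) = √(0.00140 + 0.000297) = 0.0412

4.12%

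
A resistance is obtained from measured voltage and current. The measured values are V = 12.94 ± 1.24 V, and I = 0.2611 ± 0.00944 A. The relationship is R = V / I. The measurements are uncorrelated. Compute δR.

5.08 Ω

Products/powers → add relative errors in quadrature, weighted by exponent:
  (1·δV/V)² = (1×0.0958)² = 0.00918;  (-1·δI/I)² = (-1×0.0362)² = 0.00131
δR/R = √(0.0105) = 0.102
R = 49.56 Ω, so δR = 0.102 × 49.56 = 5.08 Ω.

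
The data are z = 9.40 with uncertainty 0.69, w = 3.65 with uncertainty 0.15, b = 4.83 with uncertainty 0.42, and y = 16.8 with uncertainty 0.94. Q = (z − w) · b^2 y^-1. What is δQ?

1.76

Let u = z − w = 5.75. δu = √(δz² + δw²) = √(0.476 + 0.0225) = 0.706, so δu/u = 0.123.
Q is then a monomial in u, b, y:
δQ/Q = √((δu/u)² + (2·δb/b)² + (-1·δy/y)²) = √(0.0151 + 0.0302 + 0.00313) = 0.220
Q = 7.98, so δQ = 0.220 × 7.98 = 1.76.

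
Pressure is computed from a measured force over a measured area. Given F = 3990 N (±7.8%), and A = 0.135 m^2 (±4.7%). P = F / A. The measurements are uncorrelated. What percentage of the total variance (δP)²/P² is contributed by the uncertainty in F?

(δP/P)² = (1·δF/F)² + (-1·δA/A)²
  F term: (1×0.0780)² = 0.00608
  A term: (-1×0.0470)² = 0.00221
Total = 0.00829. Share from F = 0.00608/0.00829 = 0.734.

73.4%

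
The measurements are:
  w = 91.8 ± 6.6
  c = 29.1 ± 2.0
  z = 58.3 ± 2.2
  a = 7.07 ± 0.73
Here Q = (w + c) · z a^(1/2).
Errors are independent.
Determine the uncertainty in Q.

1610

Let u = w + c = 121. δu = √(δw² + δc²) = √(43.6 + 4.00) = 6.90, so δu/u = 0.0570.
Q is then a monomial in u, z, a:
δQ/Q = √((δu/u)² + (1·δz/z)² + (½·δa/a)²) = √(0.00325 + 0.00142 + 0.00267) = 0.0857
Q = 18700, so δQ = 0.0857 × 18700 = 1610.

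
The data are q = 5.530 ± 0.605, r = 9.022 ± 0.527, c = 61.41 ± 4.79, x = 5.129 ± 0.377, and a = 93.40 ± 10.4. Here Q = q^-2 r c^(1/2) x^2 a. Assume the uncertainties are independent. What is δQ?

1670

Since Q is a product/quotient, work with relative uncertainties:
  (-2·δq/q)² = (-2×0.109)² = 0.0479;  (1·δr/r)² = (1×0.0584)² = 0.00341;  (½·δc/c)² = (0.5×0.0780)² = 0.00152;  (2·δx/x)² = (2×0.0735)² = 0.0216;  (1·δa/a)² = (1×0.111)² = 0.0124
δQ/Q = √(0.0868) = 0.295
Q = 5680, so δQ = 0.295 × 5680 = 1670.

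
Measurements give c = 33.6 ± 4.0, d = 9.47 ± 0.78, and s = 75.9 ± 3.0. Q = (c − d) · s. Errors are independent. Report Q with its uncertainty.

1830 ± 318

Let u = c − d = 24.1. δu = √(δc² + δd²) = √(16.0 + 0.608) = 4.08, so δu/u = 0.169.
Q is then a monomial in u, s:
δQ/Q = √((δu/u)² + (1·δs/s)²) = √(0.0285 + 0.00156) = 0.173
Q = 1830, so δQ = 0.173 × 1830 = 318.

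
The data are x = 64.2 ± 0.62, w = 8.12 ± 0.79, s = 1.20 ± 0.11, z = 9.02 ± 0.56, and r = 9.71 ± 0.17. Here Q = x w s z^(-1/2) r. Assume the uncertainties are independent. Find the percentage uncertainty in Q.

13.9%

Products/powers → add relative errors in quadrature, weighted by exponent:
  (1·δx/x)² = (1×0.00966)² = 9.33e-05;  (1·δw/w)² = (1×0.0973)² = 0.00947;  (1·δs/s)² = (1×0.0917)² = 0.00840;  (−½·δz/z)² = (-0.5×0.0621)² = 0.000964;  (1·δr/r)² = (1×0.0175)² = 0.000307
δQ/Q = √(0.0192) = 0.139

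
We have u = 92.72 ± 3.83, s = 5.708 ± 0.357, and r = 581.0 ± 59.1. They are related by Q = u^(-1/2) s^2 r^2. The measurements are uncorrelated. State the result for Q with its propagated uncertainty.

(1.142 ± 0.274) × 10^6

Since Q is a product/quotient, work with relative uncertainties:
  (−½·δu/u)² = (-0.5×0.0413)² = 0.000427;  (2·δs/s)² = (2×0.0625)² = 0.0156;  (2·δr/r)² = (2×0.102)² = 0.0414
δQ/Q = √(0.0575) = 0.240
Q = 1.142e+06, so δQ = 0.240 × 1.142e+06 = 2.74e+05.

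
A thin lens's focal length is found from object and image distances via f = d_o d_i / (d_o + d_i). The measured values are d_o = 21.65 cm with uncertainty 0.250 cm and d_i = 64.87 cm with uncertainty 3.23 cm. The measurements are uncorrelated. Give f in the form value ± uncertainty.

16.23 ± 0.246 cm

∂f/∂d_o = (d_i/(d_o+d_i))² = 0.562;  ∂f/∂d_i = (d_o/(d_o+d_i))² = 0.0626
δf = √((∂f/∂d_o · δd_o)² + (∂f/∂d_i · δd_i)²) = √(0.0198 + 0.0409) = 0.246 cm
f = 16.23 cm.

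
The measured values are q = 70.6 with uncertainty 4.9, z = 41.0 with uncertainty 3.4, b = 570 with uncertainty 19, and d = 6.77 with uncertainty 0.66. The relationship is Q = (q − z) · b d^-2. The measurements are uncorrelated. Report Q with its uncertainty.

368 ± 104

Let u = q − z = 29.6. δu = √(δq² + δz²) = √(24.0 + 11.6) = 5.96, so δu/u = 0.201.
Q is then a monomial in u, b, d:
δQ/Q = √((δu/u)² + (1·δb/b)² + (-2·δd/d)²) = √(0.0406 + 0.00111 + 0.0380) = 0.282
Q = 368, so δQ = 0.282 × 368 = 104.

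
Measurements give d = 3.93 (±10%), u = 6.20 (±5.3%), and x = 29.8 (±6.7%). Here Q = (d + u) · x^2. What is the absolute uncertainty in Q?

Let w = d + u = 10.1. δw = √(δd² + δu²) = √(0.154 + 0.108) = 0.512, so δw/w = 0.0506.
Q is then a monomial in w, x:
δQ/Q = √((δw/w)² + (2·δx/x)²) = √(0.00256 + 0.0180) = 0.143
Q = 9000, so δQ = 0.143 × 9000 = 1290.

1290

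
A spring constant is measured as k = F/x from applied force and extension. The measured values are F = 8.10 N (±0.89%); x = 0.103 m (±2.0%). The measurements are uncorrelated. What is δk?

Each factor contributes (exponent × relative error)² to (δk/k)²:
  (1·δF/F)² = (1×0.00890)² = 7.92e-05;  (-1·δx/x)² = (-1×0.0200)² = 0.000400
δk/k = √(0.000479) = 0.0219
k = 78.6 N/m, so δk = 0.0219 × 78.6 = 1.72 N/m.

1.72 N/m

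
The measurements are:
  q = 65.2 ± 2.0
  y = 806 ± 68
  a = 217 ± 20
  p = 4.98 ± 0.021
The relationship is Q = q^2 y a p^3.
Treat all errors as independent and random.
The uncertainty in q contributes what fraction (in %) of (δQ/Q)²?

19.3%

(δQ/Q)² = (2·δq/q)² + (1·δy/y)² + (1·δa/a)² + (3·δp/p)²
  q term: (2×0.0307)² = 0.00376
  y term: (1×0.0844)² = 0.00712
  a term: (1×0.0922)² = 0.00849
  p term: (3×0.00422)² = 0.000160
Total = 0.0195. Share from q = 0.00376/0.0195 = 0.193.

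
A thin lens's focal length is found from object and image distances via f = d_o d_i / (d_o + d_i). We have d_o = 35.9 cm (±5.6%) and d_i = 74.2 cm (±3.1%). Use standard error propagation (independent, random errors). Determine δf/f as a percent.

3.91%

∂f/∂d_o = (d_i/(d_o+d_i))² = 0.454;  ∂f/∂d_i = (d_o/(d_o+d_i))² = 0.106
δf = √((∂f/∂d_o · δd_o)² + (∂f/∂d_i · δd_i)²) = √(0.834 + 0.0598) = 0.945 cm
f = 24.2 cm, so δf/f = 0.945/24.2 = 0.0391.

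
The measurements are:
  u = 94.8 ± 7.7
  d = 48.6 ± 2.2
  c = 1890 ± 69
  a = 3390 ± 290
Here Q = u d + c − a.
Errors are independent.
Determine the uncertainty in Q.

522

Let p = u·d = 4610. δp/p = √((1·δu/u)² + (1·δd/d)²) = √(0.00660 + 0.00205) = 0.0930, so δp = 428.
Q = p + c − a: δQ = √(δp² + δc² + δa²) = √(1.84e+05 + 4760 + 84100) = 522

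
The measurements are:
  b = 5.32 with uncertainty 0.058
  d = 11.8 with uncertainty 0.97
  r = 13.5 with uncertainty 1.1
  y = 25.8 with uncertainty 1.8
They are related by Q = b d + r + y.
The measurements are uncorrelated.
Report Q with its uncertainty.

102 ± 5.62

Let p = b·d = 62.8. δp/p = √((1·δb/b)² + (1·δd/d)²) = √(0.000119 + 0.00676) = 0.0829, so δp = 5.21.
Q = p + r + y: δQ = √(δp² + δr² + δy²) = √(27.1 + 1.21 + 3.24) = 5.62
Q = 102.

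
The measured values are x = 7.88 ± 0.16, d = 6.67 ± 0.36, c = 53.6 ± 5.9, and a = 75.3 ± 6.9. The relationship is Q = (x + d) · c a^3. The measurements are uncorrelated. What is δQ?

9.9e+07

Let u = x + d = 14.6. δu = √(δx² + δd²) = √(0.0256 + 0.130) = 0.394, so δu/u = 0.0271.
Q is then a monomial in u, c, a:
δQ/Q = √((δu/u)² + (1·δc/c)² + (3·δa/a)²) = √(0.000733 + 0.0121 + 0.0756) = 0.297
Q = 3.33e+08, so δQ = 0.297 × 3.33e+08 = 9.9e+07.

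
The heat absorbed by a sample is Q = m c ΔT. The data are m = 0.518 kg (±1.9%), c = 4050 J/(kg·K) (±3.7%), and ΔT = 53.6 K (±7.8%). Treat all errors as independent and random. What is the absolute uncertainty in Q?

9940 J

Each factor contributes (exponent × relative error)² to (δQ/Q)²:
  (1·δm/m)² = (1×0.0190)² = 0.000361;  (1·δc/c)² = (1×0.0370)² = 0.00137;  (1·δΔT/ΔT)² = (1×0.0780)² = 0.00608
δQ/Q = √(0.00781) = 0.0884
Q = 1.12e+05 J, so δQ = 0.0884 × 1.12e+05 = 9940 J.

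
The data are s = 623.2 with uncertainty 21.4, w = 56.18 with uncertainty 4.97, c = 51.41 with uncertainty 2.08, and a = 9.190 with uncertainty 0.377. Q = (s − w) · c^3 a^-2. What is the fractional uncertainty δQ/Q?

Let u = s − w = 567.0. δu = √(δs² + δw²) = √(458 + 24.7) = 22.0, so δu/u = 0.0387.
Q is then a monomial in u, c, a:
δQ/Q = √((δu/u)² + (3·δc/c)² + (-2·δa/a)²) = √(0.00150 + 0.0147 + 0.00673) = 0.152

0.152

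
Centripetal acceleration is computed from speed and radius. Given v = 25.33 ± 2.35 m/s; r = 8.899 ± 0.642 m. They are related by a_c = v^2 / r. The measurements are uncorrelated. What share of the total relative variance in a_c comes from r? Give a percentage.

13.1%

(δa_c/a_c)² = (2·δv/v)² + (-1·δr/r)²
  v term: (2×0.0928)² = 0.0344
  r term: (-1×0.0721)² = 0.00520
Total = 0.0396. Share from r = 0.00520/0.0396 = 0.131.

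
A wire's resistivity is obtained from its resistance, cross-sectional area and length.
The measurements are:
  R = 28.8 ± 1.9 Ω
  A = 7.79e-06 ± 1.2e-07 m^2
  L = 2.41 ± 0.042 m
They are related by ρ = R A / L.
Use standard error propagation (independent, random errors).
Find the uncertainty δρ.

6.51e-06 Ω·m

Since ρ is a product/quotient, work with relative uncertainties:
  (1·δR/R)² = (1×0.0660)² = 0.00435;  (1·δA/A)² = (1×0.0154)² = 0.000237;  (-1·δL/L)² = (-1×0.0174)² = 0.000304
δρ/ρ = √(0.00489) = 0.0700
ρ = 9.31e-05 Ω·m, so δρ = 0.0700 × 9.31e-05 = 6.51e-06 Ω·m.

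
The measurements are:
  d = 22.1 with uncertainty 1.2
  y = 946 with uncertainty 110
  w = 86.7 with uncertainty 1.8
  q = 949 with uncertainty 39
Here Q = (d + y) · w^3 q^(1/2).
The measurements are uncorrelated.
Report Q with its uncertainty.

Let u = d + y = 968. δu = √(δd² + δy²) = √(1.44 + 12100) = 110, so δu/u = 0.114.
Q is then a monomial in u, w, q:
δQ/Q = √((δu/u)² + (3·δw/w)² + (½·δq/q)²) = √(0.0129 + 0.00388 + 0.000422) = 0.131
Q = 1.94e+10, so δQ = 0.131 × 1.94e+10 = 2.55e+09.

(1.94 ± 0.255) × 10^10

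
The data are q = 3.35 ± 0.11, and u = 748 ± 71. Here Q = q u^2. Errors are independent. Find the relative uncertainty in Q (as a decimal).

Products/powers → add relative errors in quadrature, weighted by exponent:
  (1·δq/q)² = (1×0.0328)² = 0.00108;  (2·δu/u)² = (2×0.0949)² = 0.0360
δQ/Q = √(0.0371) = 0.193

0.193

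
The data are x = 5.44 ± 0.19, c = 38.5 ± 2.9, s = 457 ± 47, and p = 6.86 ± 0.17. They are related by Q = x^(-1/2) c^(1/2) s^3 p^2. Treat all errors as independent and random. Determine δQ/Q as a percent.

31.5%

Products/powers → add relative errors in quadrature, weighted by exponent:
  (−½·δx/x)² = (-0.5×0.0349)² = 0.000305;  (½·δc/c)² = (0.5×0.0753)² = 0.00142;  (3·δs/s)² = (3×0.103)² = 0.0952;  (2·δp/p)² = (2×0.0248)² = 0.00246
δQ/Q = √(0.0994) = 0.315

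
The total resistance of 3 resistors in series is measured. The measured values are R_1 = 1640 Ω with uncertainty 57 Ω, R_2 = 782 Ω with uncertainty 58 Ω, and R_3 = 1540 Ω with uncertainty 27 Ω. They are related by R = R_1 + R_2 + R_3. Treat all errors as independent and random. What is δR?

R is a linear combination, so absolute uncertainties add in quadrature:
  (δR_1)² = 3250;  (δR_2)² = 3360;  (δR_3)² = 729
δR = √(7340) = 85.7 Ω

85.7 Ω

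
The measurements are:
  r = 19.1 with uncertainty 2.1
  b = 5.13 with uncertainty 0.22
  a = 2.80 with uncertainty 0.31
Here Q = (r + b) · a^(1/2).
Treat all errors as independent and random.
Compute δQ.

4.19

Let u = r + b = 24.2. δu = √(δr² + δb²) = √(4.41 + 0.0484) = 2.11, so δu/u = 0.0871.
Q is then a monomial in u, a:
δQ/Q = √((δu/u)² + (½·δa/a)²) = √(0.00759 + 0.00306) = 0.103
Q = 40.5, so δQ = 0.103 × 40.5 = 4.19.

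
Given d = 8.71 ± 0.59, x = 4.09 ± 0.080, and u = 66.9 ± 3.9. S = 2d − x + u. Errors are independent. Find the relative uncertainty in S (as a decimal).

Absolute uncertainties add in quadrature for a linear combination:
  (2·δd)² = 1.39;  (δx)² = 0.00640;  (δu)² = 15.2
δS = √(16.6) = 4.08
S = 80.2, so δS/S = 4.08/80.2 = 0.0508.

0.0508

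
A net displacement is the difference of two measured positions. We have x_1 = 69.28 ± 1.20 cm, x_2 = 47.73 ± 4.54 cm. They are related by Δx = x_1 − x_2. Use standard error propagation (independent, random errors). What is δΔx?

4.70 cm

Sums and differences: (δΔx)² = Σ (cᵢ δxᵢ)².
  (δx_1)² = 1.44;  (δx_2)² = 20.6
δΔx = √(22.1) = 4.70 cm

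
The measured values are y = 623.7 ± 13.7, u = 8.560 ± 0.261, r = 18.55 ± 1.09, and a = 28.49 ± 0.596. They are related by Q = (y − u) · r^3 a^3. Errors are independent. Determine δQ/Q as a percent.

Let w = y − u = 615.1. δw = √(δy² + δu²) = √(188 + 0.0681) = 13.7, so δw/w = 0.0223.
Q is then a monomial in w, r, a:
δQ/Q = √((δw/w)² + (3·δr/r)² + (3·δa/a)²) = √(0.000496 + 0.0311 + 0.00394) = 0.188

18.8%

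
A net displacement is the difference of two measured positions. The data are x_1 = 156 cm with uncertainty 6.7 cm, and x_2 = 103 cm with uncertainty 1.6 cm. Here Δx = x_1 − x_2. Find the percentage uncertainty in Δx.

13.0%

Absolute uncertainties add in quadrature for a linear combination:
  (δx_1)² = 44.9;  (δx_2)² = 2.56
δΔx = √(47.5) = 6.89 cm
Δx = 53.0 cm, so δΔx/Δx = 6.89/53.0 = 0.130.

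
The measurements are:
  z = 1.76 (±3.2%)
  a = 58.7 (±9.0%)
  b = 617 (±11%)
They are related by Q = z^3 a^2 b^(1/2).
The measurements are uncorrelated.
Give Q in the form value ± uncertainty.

Products/powers → add relative errors in quadrature, weighted by exponent:
  (3·δz/z)² = (3×0.0320)² = 0.00922;  (2·δa/a)² = (2×0.0900)² = 0.0324;  (½·δb/b)² = (0.5×0.110)² = 0.00302
δQ/Q = √(0.0446) = 0.211
Q = 4.67e+05, so δQ = 0.211 × 4.67e+05 = 98600.

(4.67 ± 0.986) × 10^5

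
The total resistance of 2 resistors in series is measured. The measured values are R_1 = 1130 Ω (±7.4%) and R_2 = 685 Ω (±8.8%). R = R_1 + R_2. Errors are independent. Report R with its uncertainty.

1820 ± 103 Ω

Absolute uncertainties add in quadrature for a linear combination:
  (δR_1)² = 6990;  (δR_2)² = 3630
δR = √(10600) = 103 Ω
R = 1820 Ω.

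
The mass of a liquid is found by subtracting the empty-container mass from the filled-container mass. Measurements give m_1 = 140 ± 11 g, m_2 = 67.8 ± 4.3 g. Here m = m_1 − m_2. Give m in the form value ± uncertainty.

72.2 ± 11.8 g

For a sum/difference, combine absolute errors in quadrature:
  (δm_1)² = 121;  (δm_2)² = 18.5
δm = √(139) = 11.8 g
m = 72.2 g.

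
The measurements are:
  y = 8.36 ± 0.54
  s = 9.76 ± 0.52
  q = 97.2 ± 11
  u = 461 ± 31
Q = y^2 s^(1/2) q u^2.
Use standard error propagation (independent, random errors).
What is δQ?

Products/powers → add relative errors in quadrature, weighted by exponent:
  (2·δy/y)² = (2×0.0646)² = 0.0167;  (½·δs/s)² = (0.5×0.0533)² = 0.000710;  (1·δq/q)² = (1×0.113)² = 0.0128;  (2·δu/u)² = (2×0.0672)² = 0.0181
δQ/Q = √(0.0483) = 0.220
Q = 4.51e+09, so δQ = 0.220 × 4.51e+09 = 9.91e+08.

9.91e+08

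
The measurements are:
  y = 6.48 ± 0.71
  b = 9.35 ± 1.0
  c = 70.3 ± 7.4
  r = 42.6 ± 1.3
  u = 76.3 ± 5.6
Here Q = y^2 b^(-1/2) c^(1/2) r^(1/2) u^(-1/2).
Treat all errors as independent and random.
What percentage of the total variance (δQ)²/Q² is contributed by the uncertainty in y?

(δQ/Q)² = (2·δy/y)² + (−½·δb/b)² + (½·δc/c)² + (½·δr/r)² + (−½·δu/u)²
  y term: (2×0.110)² = 0.0480
  b term: (-0.5×0.107)² = 0.00286
  c term: (0.5×0.105)² = 0.00277
  r term: (0.5×0.0305)² = 0.000233
  u term: (-0.5×0.0734)² = 0.00135
Total = 0.0552. Share from y = 0.0480/0.0552 = 0.869.

86.9%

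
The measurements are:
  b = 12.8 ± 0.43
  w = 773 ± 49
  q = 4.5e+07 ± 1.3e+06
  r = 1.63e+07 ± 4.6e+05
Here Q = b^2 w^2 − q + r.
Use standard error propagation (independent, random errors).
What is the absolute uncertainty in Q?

1.41e+07

Let p = b^2·w^2 = 9.79e+07. δp/p = √((2·δb/b)² + (2·δw/w)²) = √(0.00451 + 0.0161) = 0.143, so δp = 1.4e+07.
Q = p − q + r: δQ = √(δp² + δq² + δr²) = √(1.97e+14 + 1.69e+12 + 2.12e+11) = 1.41e+07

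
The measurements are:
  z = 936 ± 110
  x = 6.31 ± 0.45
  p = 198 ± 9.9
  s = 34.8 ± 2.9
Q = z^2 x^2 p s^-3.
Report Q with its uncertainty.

(1.64 ± 0.614) × 10^5

Relative error in a monomial: (δQ/Q)² = Σ (nᵢ · δxᵢ/xᵢ)².
  (2·δz/z)² = (2×0.118)² = 0.0552;  (2·δx/x)² = (2×0.0713)² = 0.0203;  (1·δp/p)² = (1×0.0500)² = 0.00250;  (-3·δs/s)² = (-3×0.0833)² = 0.0625
δQ/Q = √(0.141) = 0.375
Q = 1.64e+05, so δQ = 0.375 × 1.64e+05 = 61400.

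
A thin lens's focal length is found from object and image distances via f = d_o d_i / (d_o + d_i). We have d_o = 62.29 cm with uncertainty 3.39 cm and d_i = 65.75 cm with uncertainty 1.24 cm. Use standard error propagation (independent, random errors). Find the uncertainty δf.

∂f/∂d_o = (d_i/(d_o+d_i))² = 0.264;  ∂f/∂d_i = (d_o/(d_o+d_i))² = 0.237
δf = √((∂f/∂d_o · δd_o)² + (∂f/∂d_i · δd_i)²) = √(0.799 + 0.0861) = 0.941 cm

0.941 cm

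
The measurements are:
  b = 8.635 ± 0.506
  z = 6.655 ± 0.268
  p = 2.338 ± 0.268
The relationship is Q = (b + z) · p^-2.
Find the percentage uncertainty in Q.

Let u = b + z = 15.29. δu = √(δb² + δz²) = √(0.256 + 0.0718) = 0.573, so δu/u = 0.0374.
Q is then a monomial in u, p:
δQ/Q = √((δu/u)² + (-2·δp/p)²) = √(0.00140 + 0.0526) = 0.232

23.2%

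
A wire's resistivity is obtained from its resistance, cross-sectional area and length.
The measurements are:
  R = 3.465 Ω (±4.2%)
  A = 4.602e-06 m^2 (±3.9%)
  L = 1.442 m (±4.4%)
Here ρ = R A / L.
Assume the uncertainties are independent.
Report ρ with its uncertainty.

(1.106 ± 0.0799) × 10^-5 Ω·m

Products/powers → add relative errors in quadrature, weighted by exponent:
  (1·δR/R)² = (1×0.0420)² = 0.00176;  (1·δA/A)² = (1×0.0390)² = 0.00152;  (-1·δL/L)² = (-1×0.0440)² = 0.00194
δρ/ρ = √(0.00522) = 0.0723
ρ = 1.106e-05 Ω·m, so δρ = 0.0723 × 1.106e-05 = 7.99e-07 Ω·m.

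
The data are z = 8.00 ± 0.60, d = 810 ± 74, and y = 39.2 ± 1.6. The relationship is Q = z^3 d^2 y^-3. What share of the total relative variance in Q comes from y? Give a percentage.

15.1%

(δQ/Q)² = (3·δz/z)² + (2·δd/d)² + (-3·δy/y)²
  z term: (3×0.0750)² = 0.0506
  d term: (2×0.0914)² = 0.0334
  y term: (-3×0.0408)² = 0.0150
Total = 0.0990. Share from y = 0.0150/0.0990 = 0.151.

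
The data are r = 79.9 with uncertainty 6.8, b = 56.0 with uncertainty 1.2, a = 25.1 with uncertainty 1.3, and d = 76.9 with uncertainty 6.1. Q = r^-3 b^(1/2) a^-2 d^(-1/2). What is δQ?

Since Q is a product/quotient, work with relative uncertainties:
  (-3·δr/r)² = (-3×0.0851)² = 0.0652;  (½·δb/b)² = (0.5×0.0214)² = 0.000115;  (-2·δa/a)² = (-2×0.0518)² = 0.0107;  (−½·δd/d)² = (-0.5×0.0793)² = 0.00157
δQ/Q = √(0.0776) = 0.279
Q = 2.66e-09, so δQ = 0.279 × 2.66e-09 = 7.4e-10.

7.4e-10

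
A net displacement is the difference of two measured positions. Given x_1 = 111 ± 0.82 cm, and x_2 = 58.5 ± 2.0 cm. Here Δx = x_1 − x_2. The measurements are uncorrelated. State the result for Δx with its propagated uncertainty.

52.5 ± 2.16 cm

Absolute uncertainties add in quadrature for a linear combination:
  (δx_1)² = 0.672;  (δx_2)² = 4.00
δΔx = √(4.67) = 2.16 cm
Δx = 52.5 cm.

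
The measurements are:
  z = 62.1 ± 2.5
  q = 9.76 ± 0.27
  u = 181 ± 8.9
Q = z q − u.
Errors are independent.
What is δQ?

30.9

Let p = z·q = 606. δp/p = √((1·δz/z)² + (1·δq/q)²) = √(0.00162 + 0.000765) = 0.0488, so δp = 29.6.
Q = p − u: δQ = √(δp² + δu²) = √(876 + 79.2) = 30.9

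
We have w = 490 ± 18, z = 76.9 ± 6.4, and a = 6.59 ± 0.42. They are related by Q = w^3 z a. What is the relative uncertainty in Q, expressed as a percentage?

15.2%

Relative error in a monomial: (δQ/Q)² = Σ (nᵢ · δxᵢ/xᵢ)².
  (3·δw/w)² = (3×0.0367)² = 0.0121;  (1·δz/z)² = (1×0.0832)² = 0.00693;  (1·δa/a)² = (1×0.0637)² = 0.00406
δQ/Q = √(0.0231) = 0.152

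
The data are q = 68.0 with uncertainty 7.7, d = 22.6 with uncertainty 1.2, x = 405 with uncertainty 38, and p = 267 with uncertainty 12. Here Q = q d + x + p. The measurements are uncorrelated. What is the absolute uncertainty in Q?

Let w = q·d = 1540. δw/w = √((1·δq/q)² + (1·δd/d)²) = √(0.0128 + 0.00282) = 0.125, so δw = 192.
Q = w + x + p: δQ = √(δw² + δx² + δp²) = √(36900 + 1440 + 144) = 196

196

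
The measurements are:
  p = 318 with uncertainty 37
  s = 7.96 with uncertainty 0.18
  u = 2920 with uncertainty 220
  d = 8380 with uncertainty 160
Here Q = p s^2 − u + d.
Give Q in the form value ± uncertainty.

25600 ± 2530

Let w = p·s^2 = 20100. δw/w = √((1·δp/p)² + (2·δs/s)²) = √(0.0135 + 0.00205) = 0.125, so δw = 2520.
Q = w − u + d: δQ = √(δw² + δu² + δd²) = √(6.33e+06 + 48400 + 25600) = 2530
Q = 25600.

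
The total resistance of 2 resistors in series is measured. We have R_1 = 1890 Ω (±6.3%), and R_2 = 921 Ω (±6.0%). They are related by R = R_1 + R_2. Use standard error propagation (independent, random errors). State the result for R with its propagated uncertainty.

Each term contributes (cᵢ δxᵢ)² to (δR)²:
  (δR_1)² = 14200;  (δR_2)² = 3050
δR = √(17200) = 131 Ω
R = 2810 Ω.

2810 ± 131 Ω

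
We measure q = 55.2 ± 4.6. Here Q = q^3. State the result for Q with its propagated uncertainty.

Q ∝ q^3, so δQ/Q = |3| · δq/q = 3 × 0.0833 = 0.250.
Q = 1.68e+05, so δQ = 0.250 × 1.68e+05 = 42000.

(1.68 ± 0.420) × 10^5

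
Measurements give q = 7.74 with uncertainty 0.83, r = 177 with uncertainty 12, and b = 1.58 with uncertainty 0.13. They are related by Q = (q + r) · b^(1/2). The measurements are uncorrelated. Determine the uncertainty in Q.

Let u = q + r = 185. δu = √(δq² + δr²) = √(0.689 + 144) = 12.0, so δu/u = 0.0651.
Q is then a monomial in u, b:
δQ/Q = √((δu/u)² + (½·δb/b)²) = √(0.00424 + 0.00169) = 0.0770
Q = 232, so δQ = 0.0770 × 232 = 17.9.

17.9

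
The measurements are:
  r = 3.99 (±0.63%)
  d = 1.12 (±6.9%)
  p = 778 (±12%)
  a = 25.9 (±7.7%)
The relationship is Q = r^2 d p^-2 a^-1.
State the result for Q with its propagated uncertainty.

For a monomial Q ∝ r^2, d, p^-2, a^-1, fractional errors add in quadrature:
  (2·δr/r)² = (2×0.00630)² = 0.000159;  (1·δd/d)² = (1×0.0690)² = 0.00476;  (-2·δp/p)² = (-2×0.120)² = 0.0576;  (-1·δa/a)² = (-1×0.0770)² = 0.00593
δQ/Q = √(0.0684) = 0.262
Q = 1.14e-06, so δQ = 0.262 × 1.14e-06 = 2.98e-07.

(1.14 ± 0.298) × 10^-6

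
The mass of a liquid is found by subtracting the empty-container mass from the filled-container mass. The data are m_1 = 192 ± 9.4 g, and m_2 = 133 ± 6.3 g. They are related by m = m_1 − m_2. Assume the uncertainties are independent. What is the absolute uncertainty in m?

11.3 g

Sums and differences: (δm)² = Σ (cᵢ δxᵢ)².
  (δm_1)² = 88.4;  (δm_2)² = 39.7
δm = √(128) = 11.3 g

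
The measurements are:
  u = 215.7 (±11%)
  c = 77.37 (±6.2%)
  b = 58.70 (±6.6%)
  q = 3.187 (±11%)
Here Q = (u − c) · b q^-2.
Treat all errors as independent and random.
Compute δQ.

231

Let w = u − c = 138.3. δw = √(δu² + δc²) = √(563 + 23.0) = 24.2, so δw/w = 0.175.
Q is then a monomial in w, b, q:
δQ/Q = √((δw/w)² + (1·δb/b)² + (-2·δq/q)²) = √(0.0306 + 0.00436 + 0.0484) = 0.289
Q = 799.4, so δQ = 0.289 × 799.4 = 231.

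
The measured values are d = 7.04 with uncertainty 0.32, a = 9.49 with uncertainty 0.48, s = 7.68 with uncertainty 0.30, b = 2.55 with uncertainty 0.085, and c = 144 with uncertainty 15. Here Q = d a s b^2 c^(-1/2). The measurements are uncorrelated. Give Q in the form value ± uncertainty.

Since Q is a product/quotient, work with relative uncertainties:
  (1·δd/d)² = (1×0.0455)² = 0.00207;  (1·δa/a)² = (1×0.0506)² = 0.00256;  (1·δs/s)² = (1×0.0391)² = 0.00153;  (2·δb/b)² = (2×0.0333)² = 0.00444;  (−½·δc/c)² = (-0.5×0.104)² = 0.00271
δQ/Q = √(0.0133) = 0.115
Q = 278, so δQ = 0.115 × 278 = 32.1.

278 ± 32.1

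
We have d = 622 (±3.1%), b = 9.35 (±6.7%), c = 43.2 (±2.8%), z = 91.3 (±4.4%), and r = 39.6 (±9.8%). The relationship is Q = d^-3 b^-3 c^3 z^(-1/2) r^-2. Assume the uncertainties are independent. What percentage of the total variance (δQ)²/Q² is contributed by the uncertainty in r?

40.4%

(δQ/Q)² = (-3·δd/d)² + (-3·δb/b)² + (3·δc/c)² + (−½·δz/z)² + (-2·δr/r)²
  d term: (-3×0.0310)² = 0.00865
  b term: (-3×0.0670)² = 0.0404
  c term: (3×0.0280)² = 0.00706
  z term: (-0.5×0.0440)² = 0.000484
  r term: (-2×0.0980)² = 0.0384
Total = 0.0950. Share from r = 0.0384/0.0950 = 0.404.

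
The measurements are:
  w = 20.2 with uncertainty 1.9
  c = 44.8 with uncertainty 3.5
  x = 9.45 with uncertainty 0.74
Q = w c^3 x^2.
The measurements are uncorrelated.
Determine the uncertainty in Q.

Relative error in a monomial: (δQ/Q)² = Σ (nᵢ · δxᵢ/xᵢ)².
  (1·δw/w)² = (1×0.0941)² = 0.00885;  (3·δc/c)² = (3×0.0781)² = 0.0549;  (2·δx/x)² = (2×0.0783)² = 0.0245
δQ/Q = √(0.0883) = 0.297
Q = 1.62e+08, so δQ = 0.297 × 1.62e+08 = 4.82e+07.

4.82e+07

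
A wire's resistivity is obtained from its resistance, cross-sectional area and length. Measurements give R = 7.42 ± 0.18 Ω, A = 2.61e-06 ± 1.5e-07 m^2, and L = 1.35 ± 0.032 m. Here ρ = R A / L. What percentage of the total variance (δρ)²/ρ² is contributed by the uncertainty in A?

(δρ/ρ)² = (1·δR/R)² + (1·δA/A)² + (-1·δL/L)²
  R term: (1×0.0243)² = 0.000588
  A term: (1×0.0575)² = 0.00330
  L term: (-1×0.0237)² = 0.000562
Total = 0.00445. Share from A = 0.00330/0.00445 = 0.742.

74.2%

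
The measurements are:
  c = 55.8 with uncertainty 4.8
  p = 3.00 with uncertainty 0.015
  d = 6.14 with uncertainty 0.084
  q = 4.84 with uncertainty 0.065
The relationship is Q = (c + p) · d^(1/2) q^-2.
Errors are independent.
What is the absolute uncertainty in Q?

0.536

Let u = c + p = 58.8. δu = √(δc² + δp²) = √(23.0 + 0.000225) = 4.80, so δu/u = 0.0816.
Q is then a monomial in u, d, q:
δQ/Q = √((δu/u)² + (½·δd/d)² + (-2·δq/q)²) = √(0.00666 + 4.68e-05 + 0.000721) = 0.0862
Q = 6.22, so δQ = 0.0862 × 6.22 = 0.536.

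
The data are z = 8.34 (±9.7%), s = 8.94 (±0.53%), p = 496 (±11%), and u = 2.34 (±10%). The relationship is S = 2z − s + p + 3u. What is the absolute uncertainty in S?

S is a linear combination, so absolute uncertainties add in quadrature:
  (2·δz)² = 2.62;  (δs)² = 0.00225;  (δp)² = 2980;  (3·δu)² = 0.493
δS = √(2980) = 54.6

54.6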